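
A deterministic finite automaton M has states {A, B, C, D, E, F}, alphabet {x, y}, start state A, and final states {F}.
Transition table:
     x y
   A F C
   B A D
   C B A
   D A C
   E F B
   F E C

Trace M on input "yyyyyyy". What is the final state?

A --y--> C
C --y--> A
A --y--> C
C --y--> A
A --y--> C
C --y--> A
A --y--> C

C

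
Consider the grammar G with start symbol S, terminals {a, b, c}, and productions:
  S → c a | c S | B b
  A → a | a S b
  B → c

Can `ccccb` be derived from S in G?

S ⇒ cS ⇒ ccS ⇒ cccS ⇒ cccBb ⇒ ccccb

yes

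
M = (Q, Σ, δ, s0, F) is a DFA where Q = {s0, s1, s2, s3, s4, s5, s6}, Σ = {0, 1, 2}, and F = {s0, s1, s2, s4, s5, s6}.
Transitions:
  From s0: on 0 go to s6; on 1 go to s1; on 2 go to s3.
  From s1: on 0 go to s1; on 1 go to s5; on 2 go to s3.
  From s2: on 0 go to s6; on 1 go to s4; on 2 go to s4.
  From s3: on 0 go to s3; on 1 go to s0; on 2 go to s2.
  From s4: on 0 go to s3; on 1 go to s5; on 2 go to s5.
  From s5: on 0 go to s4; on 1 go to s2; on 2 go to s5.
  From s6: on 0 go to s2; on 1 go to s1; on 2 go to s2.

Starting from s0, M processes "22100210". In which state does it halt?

s3

s0 --2--> s3
s3 --2--> s2
s2 --1--> s4
s4 --0--> s3
s3 --0--> s3
s3 --2--> s2
s2 --1--> s4
s4 --0--> s3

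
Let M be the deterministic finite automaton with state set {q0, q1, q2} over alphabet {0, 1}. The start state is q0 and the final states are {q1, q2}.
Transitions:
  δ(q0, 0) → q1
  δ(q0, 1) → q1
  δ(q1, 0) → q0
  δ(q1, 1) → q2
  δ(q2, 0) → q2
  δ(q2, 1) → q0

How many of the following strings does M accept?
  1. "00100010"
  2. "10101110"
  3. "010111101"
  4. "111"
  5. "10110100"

"00100010": rejected
"10101110": accepted
"010111101": accepted
"111": rejected
"10110100": rejected

2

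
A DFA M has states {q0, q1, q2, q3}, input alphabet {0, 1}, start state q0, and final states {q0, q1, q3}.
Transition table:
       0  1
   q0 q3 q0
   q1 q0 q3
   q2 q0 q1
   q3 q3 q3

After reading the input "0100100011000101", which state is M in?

q0 --0--> q3
q3 --1--> q3
q3 --0--> q3
q3 --0--> q3
q3 --1--> q3
q3 --0--> q3
q3 --0--> q3
q3 --0--> q3
q3 --1--> q3
q3 --1--> q3
q3 --0--> q3
q3 --0--> q3
q3 --0--> q3
q3 --1--> q3
q3 --0--> q3
q3 --1--> q3

q3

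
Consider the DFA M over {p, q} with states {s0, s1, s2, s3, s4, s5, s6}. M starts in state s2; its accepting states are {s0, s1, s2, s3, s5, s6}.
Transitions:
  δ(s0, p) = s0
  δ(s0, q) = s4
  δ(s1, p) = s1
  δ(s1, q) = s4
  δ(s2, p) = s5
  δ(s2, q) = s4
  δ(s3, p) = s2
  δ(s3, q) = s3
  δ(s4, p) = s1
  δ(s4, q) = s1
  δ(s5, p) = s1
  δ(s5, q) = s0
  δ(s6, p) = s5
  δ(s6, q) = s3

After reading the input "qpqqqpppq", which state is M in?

s2 --q--> s4
s4 --p--> s1
s1 --q--> s4
s4 --q--> s1
s1 --q--> s4
s4 --p--> s1
s1 --p--> s1
s1 --p--> s1
s1 --q--> s4

s4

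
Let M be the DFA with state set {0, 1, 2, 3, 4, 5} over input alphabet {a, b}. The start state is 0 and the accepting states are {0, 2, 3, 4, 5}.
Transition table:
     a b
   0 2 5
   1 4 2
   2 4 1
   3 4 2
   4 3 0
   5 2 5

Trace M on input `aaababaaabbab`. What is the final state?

0 --a--> 2
2 --a--> 4
4 --a--> 3
3 --b--> 2
2 --a--> 4
4 --b--> 0
0 --a--> 2
2 --a--> 4
4 --a--> 3
3 --b--> 2
2 --b--> 1
1 --a--> 4
4 --b--> 0

0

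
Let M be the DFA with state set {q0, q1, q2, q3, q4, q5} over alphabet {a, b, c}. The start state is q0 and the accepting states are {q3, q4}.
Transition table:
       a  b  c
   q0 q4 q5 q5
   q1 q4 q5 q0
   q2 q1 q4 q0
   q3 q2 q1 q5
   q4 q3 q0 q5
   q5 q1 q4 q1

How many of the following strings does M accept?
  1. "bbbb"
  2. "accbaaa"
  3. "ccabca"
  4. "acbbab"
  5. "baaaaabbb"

"bbbb": rejected
"accbaaa": accepted
"ccabca": rejected
"acbbab": rejected
"baaaaabbb": rejected

1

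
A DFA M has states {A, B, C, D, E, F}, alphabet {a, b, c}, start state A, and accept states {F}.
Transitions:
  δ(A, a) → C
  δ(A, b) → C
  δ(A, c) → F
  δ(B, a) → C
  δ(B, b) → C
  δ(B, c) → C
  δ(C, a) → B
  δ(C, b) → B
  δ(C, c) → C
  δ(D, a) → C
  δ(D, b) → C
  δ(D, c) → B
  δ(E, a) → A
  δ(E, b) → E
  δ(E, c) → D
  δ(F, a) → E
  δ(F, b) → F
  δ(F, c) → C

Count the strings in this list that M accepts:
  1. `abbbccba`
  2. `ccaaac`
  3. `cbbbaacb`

1

`abbbccba`: rejected
`ccaaac`: rejected
`cbbbaacb`: accepted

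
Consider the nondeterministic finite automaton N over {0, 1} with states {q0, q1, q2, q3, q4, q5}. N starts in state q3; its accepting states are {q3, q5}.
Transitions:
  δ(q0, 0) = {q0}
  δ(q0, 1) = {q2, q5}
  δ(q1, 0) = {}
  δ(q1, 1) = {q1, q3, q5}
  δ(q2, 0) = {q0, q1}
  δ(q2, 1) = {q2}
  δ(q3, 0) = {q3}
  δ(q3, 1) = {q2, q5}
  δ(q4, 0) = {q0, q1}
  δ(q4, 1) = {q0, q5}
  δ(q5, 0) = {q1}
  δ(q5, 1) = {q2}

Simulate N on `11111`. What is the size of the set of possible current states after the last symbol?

Start: {q3}
read 1: {q2, q5}
read 1: {q2}
read 1: {q2}
read 1: {q2}
read 1: {q2}
Final reachable set {q2} has 1 state.

1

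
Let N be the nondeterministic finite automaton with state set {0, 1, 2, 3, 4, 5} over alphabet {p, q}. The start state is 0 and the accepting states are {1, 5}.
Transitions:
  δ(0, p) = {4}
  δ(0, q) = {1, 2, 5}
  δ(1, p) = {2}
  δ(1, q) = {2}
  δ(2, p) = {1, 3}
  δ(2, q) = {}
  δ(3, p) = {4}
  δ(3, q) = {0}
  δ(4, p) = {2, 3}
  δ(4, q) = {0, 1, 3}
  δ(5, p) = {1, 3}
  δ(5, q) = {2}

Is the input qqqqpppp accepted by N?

rejected

Start: {0}
read q: {1, 2, 5}
read q: {2}
read q: {}
The reachable set is empty and stays empty for the remaining 5 symbols.
Reachable ∩ accepting = {} — empty.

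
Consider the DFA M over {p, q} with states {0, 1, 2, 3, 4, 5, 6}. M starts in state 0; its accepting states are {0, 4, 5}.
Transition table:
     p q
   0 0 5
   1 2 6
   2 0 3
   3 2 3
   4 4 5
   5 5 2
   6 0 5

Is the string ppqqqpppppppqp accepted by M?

0 --p--> 0
0 --p--> 0
0 --q--> 5
5 --q--> 2
2 --q--> 3
3 --p--> 2
2 --p--> 0
0 --p--> 0
0 --p--> 0
0 --p--> 0
0 --p--> 0
0 --p--> 0
0 --q--> 5
5 --p--> 5
End in state 5, which is an accepting state.

accepted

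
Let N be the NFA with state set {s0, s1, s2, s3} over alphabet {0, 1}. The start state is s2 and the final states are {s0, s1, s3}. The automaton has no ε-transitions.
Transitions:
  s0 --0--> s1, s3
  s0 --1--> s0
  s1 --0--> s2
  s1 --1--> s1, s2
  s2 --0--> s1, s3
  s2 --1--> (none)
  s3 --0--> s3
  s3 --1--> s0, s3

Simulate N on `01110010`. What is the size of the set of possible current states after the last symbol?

3

Start: {s2}
read 0: {s1, s3}
read 1: {s0, s1, s2, s3}
read 1: {s0, s1, s2, s3}
read 1: {s0, s1, s2, s3}
read 0: {s1, s2, s3}
read 0: {s1, s2, s3}
read 1: {s0, s1, s2, s3}
read 0: {s1, s2, s3}
Final reachable set {s1, s2, s3} has 3 states.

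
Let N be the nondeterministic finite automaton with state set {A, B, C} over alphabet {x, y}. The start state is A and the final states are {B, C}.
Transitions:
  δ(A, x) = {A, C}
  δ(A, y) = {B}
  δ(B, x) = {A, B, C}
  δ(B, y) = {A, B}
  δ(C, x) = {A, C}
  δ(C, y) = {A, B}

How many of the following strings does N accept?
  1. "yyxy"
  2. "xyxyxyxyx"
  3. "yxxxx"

3

"yyxy": accepted
"xyxyxyxyx": accepted
"yxxxx": accepted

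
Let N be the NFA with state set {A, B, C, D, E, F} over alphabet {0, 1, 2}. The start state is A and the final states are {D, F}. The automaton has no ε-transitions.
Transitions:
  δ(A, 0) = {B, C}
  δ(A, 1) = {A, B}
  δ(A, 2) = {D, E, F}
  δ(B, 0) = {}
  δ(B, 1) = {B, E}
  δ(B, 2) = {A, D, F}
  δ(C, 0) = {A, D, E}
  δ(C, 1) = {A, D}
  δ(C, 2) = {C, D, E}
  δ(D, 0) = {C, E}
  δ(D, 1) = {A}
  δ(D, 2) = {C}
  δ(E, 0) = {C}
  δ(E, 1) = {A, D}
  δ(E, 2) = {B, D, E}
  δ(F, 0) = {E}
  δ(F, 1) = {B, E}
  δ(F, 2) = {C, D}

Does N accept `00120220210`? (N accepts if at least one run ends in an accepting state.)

Start: {A}
read 0: {B, C}
read 0: {A, D, E}
read 1: {A, B, D}
read 2: {A, C, D, E, F}
read 0: {A, B, C, D, E}
read 2: {A, B, C, D, E, F}
read 2: {A, B, C, D, E, F}
read 0: {A, B, C, D, E}
read 2: {A, B, C, D, E, F}
read 1: {A, B, D, E}
read 0: {B, C, E}
Reachable ∩ accepting = {} — empty.

rejected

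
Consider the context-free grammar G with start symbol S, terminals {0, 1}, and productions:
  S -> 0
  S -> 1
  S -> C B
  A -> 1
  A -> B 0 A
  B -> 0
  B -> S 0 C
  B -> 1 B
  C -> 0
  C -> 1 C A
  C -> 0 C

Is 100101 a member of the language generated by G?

no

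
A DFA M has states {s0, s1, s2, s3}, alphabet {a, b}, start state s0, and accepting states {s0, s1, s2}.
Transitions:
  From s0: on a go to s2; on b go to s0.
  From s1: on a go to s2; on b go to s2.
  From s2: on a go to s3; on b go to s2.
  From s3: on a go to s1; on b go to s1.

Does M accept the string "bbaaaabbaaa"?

accepted

s0 --b--> s0
s0 --b--> s0
s0 --a--> s2
s2 --a--> s3
s3 --a--> s1
s1 --a--> s2
s2 --b--> s2
s2 --b--> s2
s2 --a--> s3
s3 --a--> s1
s1 --a--> s2
End in state s2, which is an accepting state.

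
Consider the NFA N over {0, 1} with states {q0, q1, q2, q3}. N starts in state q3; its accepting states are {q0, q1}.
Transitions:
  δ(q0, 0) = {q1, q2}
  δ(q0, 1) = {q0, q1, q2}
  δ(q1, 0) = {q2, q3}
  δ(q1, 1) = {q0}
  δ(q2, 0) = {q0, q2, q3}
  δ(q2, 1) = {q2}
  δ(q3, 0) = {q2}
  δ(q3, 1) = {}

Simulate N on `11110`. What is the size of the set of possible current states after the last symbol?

0

Start: {q3}
read 1: {}
The reachable set is empty and stays empty for the remaining 4 symbols.
Final reachable set {} has 0 states.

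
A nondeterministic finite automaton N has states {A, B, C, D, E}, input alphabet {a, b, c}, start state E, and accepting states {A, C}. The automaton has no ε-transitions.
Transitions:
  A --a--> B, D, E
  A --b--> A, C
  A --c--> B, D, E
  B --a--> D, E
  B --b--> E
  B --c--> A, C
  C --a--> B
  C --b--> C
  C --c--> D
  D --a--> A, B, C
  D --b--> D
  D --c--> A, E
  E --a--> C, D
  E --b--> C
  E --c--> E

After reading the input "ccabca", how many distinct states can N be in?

Start: {E}
read c: {E}
read c: {E}
read a: {C, D}
read b: {C, D}
read c: {A, D, E}
read a: {A, B, C, D, E}
Final reachable set {A, B, C, D, E} has 5 states.

5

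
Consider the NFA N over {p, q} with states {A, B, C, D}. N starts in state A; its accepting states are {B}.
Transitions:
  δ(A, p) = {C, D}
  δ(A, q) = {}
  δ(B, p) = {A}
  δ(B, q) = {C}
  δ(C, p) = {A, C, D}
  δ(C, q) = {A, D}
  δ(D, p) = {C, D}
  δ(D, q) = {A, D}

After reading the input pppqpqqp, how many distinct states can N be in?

Start: {A}
read p: {C, D}
read p: {A, C, D}
read p: {A, C, D}
read q: {A, D}
read p: {C, D}
read q: {A, D}
read q: {A, D}
read p: {C, D}
Final reachable set {C, D} has 2 states.

2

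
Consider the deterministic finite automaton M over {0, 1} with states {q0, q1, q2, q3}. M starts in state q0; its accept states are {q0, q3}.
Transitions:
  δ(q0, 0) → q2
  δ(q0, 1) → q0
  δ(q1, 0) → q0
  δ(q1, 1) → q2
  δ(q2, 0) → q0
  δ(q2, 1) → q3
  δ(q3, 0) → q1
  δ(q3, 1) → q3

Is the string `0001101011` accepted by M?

accepted

q0 --0--> q2
q2 --0--> q0
q0 --0--> q2
q2 --1--> q3
q3 --1--> q3
q3 --0--> q1
q1 --1--> q2
q2 --0--> q0
q0 --1--> q0
q0 --1--> q0
End in state q0, which is an accepting state.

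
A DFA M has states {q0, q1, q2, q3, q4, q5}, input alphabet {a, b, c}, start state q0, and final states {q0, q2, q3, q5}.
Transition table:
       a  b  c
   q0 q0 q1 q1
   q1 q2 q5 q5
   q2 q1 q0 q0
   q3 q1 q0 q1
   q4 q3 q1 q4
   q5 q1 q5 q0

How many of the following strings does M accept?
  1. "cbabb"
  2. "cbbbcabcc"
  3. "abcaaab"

3

"cbabb": accepted
"cbbbcabcc": accepted
"abcaaab": accepted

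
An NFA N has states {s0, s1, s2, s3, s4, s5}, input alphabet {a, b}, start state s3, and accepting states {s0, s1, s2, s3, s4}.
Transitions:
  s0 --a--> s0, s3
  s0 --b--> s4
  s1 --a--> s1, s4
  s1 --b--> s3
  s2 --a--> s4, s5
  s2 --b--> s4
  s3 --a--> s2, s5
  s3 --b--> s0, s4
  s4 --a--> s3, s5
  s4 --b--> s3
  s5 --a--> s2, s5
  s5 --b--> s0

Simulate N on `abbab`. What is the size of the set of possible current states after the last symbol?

Start: {s3}
read a: {s2, s5}
read b: {s0, s4}
read b: {s3, s4}
read a: {s2, s3, s5}
read b: {s0, s4}
Final reachable set {s0, s4} has 2 states.

2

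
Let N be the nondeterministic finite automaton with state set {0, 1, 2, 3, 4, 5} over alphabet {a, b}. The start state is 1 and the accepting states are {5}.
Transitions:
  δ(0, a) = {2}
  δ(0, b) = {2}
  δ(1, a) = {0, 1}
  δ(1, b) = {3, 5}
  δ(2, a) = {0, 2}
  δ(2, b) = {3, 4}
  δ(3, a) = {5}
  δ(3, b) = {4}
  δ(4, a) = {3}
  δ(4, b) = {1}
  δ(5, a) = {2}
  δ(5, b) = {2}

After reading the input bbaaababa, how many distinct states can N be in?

4

Start: {1}
read b: {3, 5}
read b: {2, 4}
read a: {0, 2, 3}
read a: {0, 2, 5}
read a: {0, 2}
read b: {2, 3, 4}
read a: {0, 2, 3, 5}
read b: {2, 3, 4}
read a: {0, 2, 3, 5}
Final reachable set {0, 2, 3, 5} has 4 states.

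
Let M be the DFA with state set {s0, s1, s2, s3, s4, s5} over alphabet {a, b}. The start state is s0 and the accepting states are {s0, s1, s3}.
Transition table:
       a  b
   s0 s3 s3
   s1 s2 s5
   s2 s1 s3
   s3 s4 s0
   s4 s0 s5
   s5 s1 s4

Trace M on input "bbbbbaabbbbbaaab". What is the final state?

s0

s0 --b--> s3
s3 --b--> s0
s0 --b--> s3
s3 --b--> s0
s0 --b--> s3
s3 --a--> s4
s4 --a--> s0
s0 --b--> s3
s3 --b--> s0
s0 --b--> s3
s3 --b--> s0
s0 --b--> s3
s3 --a--> s4
s4 --a--> s0
s0 --a--> s3
s3 --b--> s0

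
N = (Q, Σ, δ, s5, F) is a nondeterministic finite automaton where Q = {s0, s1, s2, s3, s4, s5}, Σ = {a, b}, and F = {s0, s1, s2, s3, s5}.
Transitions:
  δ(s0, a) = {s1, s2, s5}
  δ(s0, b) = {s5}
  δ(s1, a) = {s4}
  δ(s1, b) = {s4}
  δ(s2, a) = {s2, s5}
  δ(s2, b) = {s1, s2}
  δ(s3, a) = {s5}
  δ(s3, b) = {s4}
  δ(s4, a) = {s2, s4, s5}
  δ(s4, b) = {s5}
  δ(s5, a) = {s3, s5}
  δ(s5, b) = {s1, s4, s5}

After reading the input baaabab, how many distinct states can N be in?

4

Start: {s5}
read b: {s1, s4, s5}
read a: {s2, s3, s4, s5}
read a: {s2, s3, s4, s5}
read a: {s2, s3, s4, s5}
read b: {s1, s2, s4, s5}
read a: {s2, s3, s4, s5}
read b: {s1, s2, s4, s5}
Final reachable set {s1, s2, s4, s5} has 4 states.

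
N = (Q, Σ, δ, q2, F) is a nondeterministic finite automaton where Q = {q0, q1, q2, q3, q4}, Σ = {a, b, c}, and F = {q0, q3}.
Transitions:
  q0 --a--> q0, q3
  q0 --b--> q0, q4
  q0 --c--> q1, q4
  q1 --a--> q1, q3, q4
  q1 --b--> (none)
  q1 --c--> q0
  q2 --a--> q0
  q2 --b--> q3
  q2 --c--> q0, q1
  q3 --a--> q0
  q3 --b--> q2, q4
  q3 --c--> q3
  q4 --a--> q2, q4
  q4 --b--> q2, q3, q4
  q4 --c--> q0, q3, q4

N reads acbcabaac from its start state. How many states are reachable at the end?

Start: {q2}
read a: {q0}
read c: {q1, q4}
read b: {q2, q3, q4}
read c: {q0, q1, q3, q4}
read a: {q0, q1, q2, q3, q4}
read b: {q0, q2, q3, q4}
read a: {q0, q2, q3, q4}
read a: {q0, q2, q3, q4}
read c: {q0, q1, q3, q4}
Final reachable set {q0, q1, q3, q4} has 4 states.

4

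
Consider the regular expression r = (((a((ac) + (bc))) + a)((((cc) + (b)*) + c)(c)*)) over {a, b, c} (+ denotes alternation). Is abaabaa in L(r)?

no

No split of abaabaa into u·v has ((a((ac)+(bc)))+a) matching u and ((((cc)+(b)*)+c)(c)*) matching v.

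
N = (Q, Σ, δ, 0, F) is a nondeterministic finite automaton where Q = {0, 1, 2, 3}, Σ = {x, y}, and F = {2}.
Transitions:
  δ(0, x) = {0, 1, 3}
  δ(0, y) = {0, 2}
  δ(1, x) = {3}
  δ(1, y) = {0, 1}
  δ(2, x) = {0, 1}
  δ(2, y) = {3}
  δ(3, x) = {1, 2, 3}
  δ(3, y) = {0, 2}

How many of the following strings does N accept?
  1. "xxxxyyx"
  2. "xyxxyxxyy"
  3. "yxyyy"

"xxxxyyx": accepted
"xyxxyxxyy": accepted
"yxyyy": accepted

3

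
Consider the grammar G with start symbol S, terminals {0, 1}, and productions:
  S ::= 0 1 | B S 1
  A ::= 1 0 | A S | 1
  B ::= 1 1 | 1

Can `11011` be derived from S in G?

yes

S ⇒ BS1 ⇒ 11S1 ⇒ 11011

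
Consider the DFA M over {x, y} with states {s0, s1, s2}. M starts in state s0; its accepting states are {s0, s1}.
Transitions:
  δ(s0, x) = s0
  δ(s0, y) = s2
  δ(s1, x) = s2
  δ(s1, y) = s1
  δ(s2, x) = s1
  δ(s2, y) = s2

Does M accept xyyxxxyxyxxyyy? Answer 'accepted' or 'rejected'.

s0 --x--> s0
s0 --y--> s2
s2 --y--> s2
s2 --x--> s1
s1 --x--> s2
s2 --x--> s1
s1 --y--> s1
s1 --x--> s2
s2 --y--> s2
s2 --x--> s1
s1 --x--> s2
s2 --y--> s2
s2 --y--> s2
s2 --y--> s2
End in state s2, which is not an accepting state.

rejected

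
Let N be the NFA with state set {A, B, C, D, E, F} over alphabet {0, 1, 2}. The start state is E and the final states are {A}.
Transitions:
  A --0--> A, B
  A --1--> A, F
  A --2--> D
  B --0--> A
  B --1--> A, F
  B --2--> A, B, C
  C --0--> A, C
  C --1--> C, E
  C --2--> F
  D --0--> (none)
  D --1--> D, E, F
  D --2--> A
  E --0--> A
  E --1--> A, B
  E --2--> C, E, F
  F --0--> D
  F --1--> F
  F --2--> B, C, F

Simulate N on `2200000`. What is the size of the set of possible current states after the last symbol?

3

Start: {E}
read 2: {C, E, F}
read 2: {B, C, E, F}
read 0: {A, C, D}
read 0: {A, B, C}
read 0: {A, B, C}
read 0: {A, B, C}
read 0: {A, B, C}
Final reachable set {A, B, C} has 3 states.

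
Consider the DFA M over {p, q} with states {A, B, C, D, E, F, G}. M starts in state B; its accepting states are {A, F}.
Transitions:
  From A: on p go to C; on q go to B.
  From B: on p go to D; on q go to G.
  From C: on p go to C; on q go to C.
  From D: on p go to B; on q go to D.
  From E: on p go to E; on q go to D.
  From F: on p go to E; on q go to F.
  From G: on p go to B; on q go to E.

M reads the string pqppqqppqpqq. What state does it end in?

E

B --p--> D
D --q--> D
D --p--> B
B --p--> D
D --q--> D
D --q--> D
D --p--> B
B --p--> D
D --q--> D
D --p--> B
B --q--> G
G --q--> E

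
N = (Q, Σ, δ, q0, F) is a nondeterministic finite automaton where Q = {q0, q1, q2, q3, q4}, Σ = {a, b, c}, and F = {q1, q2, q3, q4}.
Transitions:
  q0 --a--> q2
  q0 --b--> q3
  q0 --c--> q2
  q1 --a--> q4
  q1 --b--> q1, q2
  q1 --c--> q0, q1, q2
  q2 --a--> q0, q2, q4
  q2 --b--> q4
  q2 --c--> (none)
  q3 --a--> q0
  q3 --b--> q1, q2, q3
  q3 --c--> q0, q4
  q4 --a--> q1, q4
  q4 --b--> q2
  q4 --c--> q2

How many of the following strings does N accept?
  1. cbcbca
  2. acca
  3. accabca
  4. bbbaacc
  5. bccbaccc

cbcbca: accepted
acca: rejected
accabca: rejected
bbbaacc: accepted
bccbaccc: accepted

3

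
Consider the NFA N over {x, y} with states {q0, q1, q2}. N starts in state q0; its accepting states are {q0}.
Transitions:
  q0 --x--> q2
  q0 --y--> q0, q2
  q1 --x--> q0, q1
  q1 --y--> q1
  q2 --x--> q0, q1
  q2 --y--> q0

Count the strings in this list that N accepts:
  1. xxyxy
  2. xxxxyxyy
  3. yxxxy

3

xxyxy: accepted
xxxxyxyy: accepted
yxxxy: accepted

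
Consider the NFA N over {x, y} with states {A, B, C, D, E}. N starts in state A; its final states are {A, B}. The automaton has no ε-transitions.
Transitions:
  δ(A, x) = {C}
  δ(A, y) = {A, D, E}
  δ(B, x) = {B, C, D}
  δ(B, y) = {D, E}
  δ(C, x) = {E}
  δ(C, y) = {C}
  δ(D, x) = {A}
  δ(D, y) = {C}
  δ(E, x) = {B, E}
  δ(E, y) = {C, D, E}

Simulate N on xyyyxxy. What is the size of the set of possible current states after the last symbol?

Start: {A}
read x: {C}
read y: {C}
read y: {C}
read y: {C}
read x: {E}
read x: {B, E}
read y: {C, D, E}
Final reachable set {C, D, E} has 3 states.

3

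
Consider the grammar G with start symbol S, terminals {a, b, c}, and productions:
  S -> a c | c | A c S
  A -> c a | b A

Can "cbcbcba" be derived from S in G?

no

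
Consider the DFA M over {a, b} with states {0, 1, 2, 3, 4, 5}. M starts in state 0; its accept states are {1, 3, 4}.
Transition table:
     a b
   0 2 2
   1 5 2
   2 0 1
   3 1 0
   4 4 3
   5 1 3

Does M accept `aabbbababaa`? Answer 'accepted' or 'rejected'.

0 --a--> 2
2 --a--> 0
0 --b--> 2
2 --b--> 1
1 --b--> 2
2 --a--> 0
0 --b--> 2
2 --a--> 0
0 --b--> 2
2 --a--> 0
0 --a--> 2
End in state 2, which is not an accepting state.

rejected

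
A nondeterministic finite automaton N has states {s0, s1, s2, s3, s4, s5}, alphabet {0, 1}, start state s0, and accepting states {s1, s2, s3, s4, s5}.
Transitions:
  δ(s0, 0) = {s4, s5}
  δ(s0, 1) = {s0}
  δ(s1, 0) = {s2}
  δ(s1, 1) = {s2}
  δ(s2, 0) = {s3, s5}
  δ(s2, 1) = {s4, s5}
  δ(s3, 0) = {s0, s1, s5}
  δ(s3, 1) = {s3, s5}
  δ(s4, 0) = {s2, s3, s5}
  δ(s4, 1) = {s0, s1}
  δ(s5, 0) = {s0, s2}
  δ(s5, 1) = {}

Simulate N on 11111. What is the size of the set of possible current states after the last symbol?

Start: {s0}
read 1: {s0}
read 1: {s0}
read 1: {s0}
read 1: {s0}
read 1: {s0}
Final reachable set {s0} has 1 state.

1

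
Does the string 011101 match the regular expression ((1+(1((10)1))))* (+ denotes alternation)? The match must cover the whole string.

011101 cannot be split into zero or more pieces each matching (1+(1((10)1))).

no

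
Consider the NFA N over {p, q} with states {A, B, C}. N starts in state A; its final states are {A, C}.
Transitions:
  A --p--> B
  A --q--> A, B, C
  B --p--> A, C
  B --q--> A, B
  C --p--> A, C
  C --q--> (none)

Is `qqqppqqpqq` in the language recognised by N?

accepted

Start: {A}
read q: {A, B, C}
read q: {A, B, C}
read q: {A, B, C}
read p: {A, B, C}
read p: {A, B, C}
read q: {A, B, C}
read q: {A, B, C}
read p: {A, B, C}
read q: {A, B, C}
read q: {A, B, C}
Reachable ∩ accepting = {A, C} — nonempty.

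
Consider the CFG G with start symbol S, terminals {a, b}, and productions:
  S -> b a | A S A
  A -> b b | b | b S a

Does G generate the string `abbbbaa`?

no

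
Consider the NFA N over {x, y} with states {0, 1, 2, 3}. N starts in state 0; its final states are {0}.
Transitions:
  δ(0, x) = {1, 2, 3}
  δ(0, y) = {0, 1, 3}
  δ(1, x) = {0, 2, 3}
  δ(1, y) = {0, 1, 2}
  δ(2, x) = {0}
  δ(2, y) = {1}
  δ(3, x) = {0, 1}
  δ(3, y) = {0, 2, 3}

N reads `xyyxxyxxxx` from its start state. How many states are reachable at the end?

4

Start: {0}
read x: {1, 2, 3}
read y: {0, 1, 2, 3}
read y: {0, 1, 2, 3}
read x: {0, 1, 2, 3}
read x: {0, 1, 2, 3}
read y: {0, 1, 2, 3}
read x: {0, 1, 2, 3}
read x: {0, 1, 2, 3}
read x: {0, 1, 2, 3}
read x: {0, 1, 2, 3}
Final reachable set {0, 1, 2, 3} has 4 states.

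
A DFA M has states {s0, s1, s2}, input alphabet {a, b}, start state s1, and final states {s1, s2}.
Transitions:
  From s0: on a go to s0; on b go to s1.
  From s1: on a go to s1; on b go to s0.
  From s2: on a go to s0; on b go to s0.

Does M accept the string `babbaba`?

s1 --b--> s0
s0 --a--> s0
s0 --b--> s1
s1 --b--> s0
s0 --a--> s0
s0 --b--> s1
s1 --a--> s1
End in state s1, which is an accepting state.

accepted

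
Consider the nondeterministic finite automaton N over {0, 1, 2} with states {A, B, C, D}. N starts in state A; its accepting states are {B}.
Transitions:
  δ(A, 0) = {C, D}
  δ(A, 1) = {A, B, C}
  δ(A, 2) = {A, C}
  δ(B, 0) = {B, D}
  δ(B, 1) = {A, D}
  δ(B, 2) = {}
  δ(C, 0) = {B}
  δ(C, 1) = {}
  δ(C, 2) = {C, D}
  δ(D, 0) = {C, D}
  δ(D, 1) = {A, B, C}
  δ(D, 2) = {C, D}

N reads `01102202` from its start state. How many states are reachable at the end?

2

Start: {A}
read 0: {C, D}
read 1: {A, B, C}
read 1: {A, B, C, D}
read 0: {B, C, D}
read 2: {C, D}
read 2: {C, D}
read 0: {B, C, D}
read 2: {C, D}
Final reachable set {C, D} has 2 states.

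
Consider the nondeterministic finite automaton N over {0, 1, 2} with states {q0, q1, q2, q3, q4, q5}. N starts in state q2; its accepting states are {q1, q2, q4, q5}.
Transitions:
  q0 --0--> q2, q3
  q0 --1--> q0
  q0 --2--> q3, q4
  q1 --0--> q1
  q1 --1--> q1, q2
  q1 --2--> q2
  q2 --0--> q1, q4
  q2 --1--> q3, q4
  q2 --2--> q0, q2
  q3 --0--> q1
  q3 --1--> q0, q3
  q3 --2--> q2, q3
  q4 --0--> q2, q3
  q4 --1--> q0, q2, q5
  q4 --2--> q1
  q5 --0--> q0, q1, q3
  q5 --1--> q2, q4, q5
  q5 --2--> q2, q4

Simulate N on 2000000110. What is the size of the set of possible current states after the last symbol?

Start: {q2}
read 2: {q0, q2}
read 0: {q1, q2, q3, q4}
read 0: {q1, q2, q3, q4}
read 0: {q1, q2, q3, q4}
read 0: {q1, q2, q3, q4}
read 0: {q1, q2, q3, q4}
read 0: {q1, q2, q3, q4}
read 1: {q0, q1, q2, q3, q4, q5}
read 1: {q0, q1, q2, q3, q4, q5}
read 0: {q0, q1, q2, q3, q4}
Final reachable set {q0, q1, q2, q3, q4} has 5 states.

5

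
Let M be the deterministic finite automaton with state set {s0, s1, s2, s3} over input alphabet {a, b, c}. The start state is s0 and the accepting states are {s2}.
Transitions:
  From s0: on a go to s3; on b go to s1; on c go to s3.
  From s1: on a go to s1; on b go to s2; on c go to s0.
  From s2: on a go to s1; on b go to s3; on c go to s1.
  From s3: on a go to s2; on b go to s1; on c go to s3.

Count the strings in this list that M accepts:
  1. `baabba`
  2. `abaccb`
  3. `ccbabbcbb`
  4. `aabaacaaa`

`baabba`: accepted
`abaccb`: rejected
`ccbabbcbb`: accepted
`aabaacaaa`: rejected

2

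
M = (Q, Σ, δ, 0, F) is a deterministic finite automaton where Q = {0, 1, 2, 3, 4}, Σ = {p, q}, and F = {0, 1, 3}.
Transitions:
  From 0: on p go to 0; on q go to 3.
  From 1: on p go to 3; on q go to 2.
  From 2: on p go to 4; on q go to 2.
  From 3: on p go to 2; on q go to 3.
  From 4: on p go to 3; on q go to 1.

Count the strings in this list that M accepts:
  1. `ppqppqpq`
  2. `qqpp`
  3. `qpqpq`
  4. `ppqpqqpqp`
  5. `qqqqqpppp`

3

`ppqppqpq`: accepted
`qqpp`: rejected
`qpqpq`: accepted
`ppqpqqpqp`: accepted
`qqqqqpppp`: rejected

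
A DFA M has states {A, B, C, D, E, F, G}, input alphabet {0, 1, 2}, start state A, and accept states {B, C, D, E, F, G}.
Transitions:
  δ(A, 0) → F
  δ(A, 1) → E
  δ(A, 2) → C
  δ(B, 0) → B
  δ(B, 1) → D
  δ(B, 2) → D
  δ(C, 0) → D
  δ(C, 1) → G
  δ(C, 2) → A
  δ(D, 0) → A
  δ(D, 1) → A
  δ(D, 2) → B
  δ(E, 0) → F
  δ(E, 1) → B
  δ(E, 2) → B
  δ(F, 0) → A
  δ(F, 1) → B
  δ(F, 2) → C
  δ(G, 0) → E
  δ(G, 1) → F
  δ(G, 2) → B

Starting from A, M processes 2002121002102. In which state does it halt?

A --2--> C
C --0--> D
D --0--> A
A --2--> C
C --1--> G
G --2--> B
B --1--> D
D --0--> A
A --0--> F
F --2--> C
C --1--> G
G --0--> E
E --2--> B

B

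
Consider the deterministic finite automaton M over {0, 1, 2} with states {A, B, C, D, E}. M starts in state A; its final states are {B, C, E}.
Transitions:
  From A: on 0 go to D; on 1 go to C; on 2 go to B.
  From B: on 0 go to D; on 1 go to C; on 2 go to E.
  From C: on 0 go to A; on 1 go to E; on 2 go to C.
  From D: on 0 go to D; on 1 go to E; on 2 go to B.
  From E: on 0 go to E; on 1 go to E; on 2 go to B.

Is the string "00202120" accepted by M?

rejected

A --0--> D
D --0--> D
D --2--> B
B --0--> D
D --2--> B
B --1--> C
C --2--> C
C --0--> A
End in state A, which is not an accepting state.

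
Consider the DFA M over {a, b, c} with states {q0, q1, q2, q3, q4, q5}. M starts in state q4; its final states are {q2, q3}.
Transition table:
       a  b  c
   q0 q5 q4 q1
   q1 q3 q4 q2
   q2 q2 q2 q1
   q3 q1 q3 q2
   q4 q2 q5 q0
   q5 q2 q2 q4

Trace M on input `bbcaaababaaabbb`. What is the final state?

q4 --b--> q5
q5 --b--> q2
q2 --c--> q1
q1 --a--> q3
q3 --a--> q1
q1 --a--> q3
q3 --b--> q3
q3 --a--> q1
q1 --b--> q4
q4 --a--> q2
q2 --a--> q2
q2 --a--> q2
q2 --b--> q2
q2 --b--> q2
q2 --b--> q2

q2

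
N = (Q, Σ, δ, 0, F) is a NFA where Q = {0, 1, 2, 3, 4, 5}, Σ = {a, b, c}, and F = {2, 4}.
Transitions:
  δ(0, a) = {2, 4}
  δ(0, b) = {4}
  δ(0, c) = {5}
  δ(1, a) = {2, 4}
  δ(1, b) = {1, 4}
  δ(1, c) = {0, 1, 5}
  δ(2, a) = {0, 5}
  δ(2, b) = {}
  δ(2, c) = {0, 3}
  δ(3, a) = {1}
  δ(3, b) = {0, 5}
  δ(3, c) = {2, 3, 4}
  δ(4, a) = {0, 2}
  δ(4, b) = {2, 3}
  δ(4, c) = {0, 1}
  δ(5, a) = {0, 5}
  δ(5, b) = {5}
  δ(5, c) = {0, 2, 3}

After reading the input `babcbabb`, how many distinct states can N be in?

Start: {0}
read b: {4}
read a: {0, 2}
read b: {4}
read c: {0, 1}
read b: {1, 4}
read a: {0, 2, 4}
read b: {2, 3, 4}
read b: {0, 2, 3, 5}
Final reachable set {0, 2, 3, 5} has 4 states.

4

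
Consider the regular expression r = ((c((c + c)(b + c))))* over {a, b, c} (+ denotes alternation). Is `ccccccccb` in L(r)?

yes

Split into 3 pieces ccc · ccc · ccb; each matches (c((c+c)(b+c))).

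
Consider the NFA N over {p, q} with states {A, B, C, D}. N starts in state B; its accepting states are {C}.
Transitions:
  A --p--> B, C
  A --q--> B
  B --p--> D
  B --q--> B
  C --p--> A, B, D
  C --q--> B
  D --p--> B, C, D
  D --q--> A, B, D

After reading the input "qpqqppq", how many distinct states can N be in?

Start: {B}
read q: {B}
read p: {D}
read q: {A, B, D}
read q: {A, B, D}
read p: {B, C, D}
read p: {A, B, C, D}
read q: {A, B, D}
Final reachable set {A, B, D} has 3 states.

3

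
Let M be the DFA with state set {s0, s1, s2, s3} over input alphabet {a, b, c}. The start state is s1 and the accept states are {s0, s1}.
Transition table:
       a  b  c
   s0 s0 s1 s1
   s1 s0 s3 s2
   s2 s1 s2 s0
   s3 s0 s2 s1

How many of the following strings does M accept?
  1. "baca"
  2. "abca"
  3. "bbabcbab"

"baca": accepted
"abca": accepted
"bbabcbab": accepted

3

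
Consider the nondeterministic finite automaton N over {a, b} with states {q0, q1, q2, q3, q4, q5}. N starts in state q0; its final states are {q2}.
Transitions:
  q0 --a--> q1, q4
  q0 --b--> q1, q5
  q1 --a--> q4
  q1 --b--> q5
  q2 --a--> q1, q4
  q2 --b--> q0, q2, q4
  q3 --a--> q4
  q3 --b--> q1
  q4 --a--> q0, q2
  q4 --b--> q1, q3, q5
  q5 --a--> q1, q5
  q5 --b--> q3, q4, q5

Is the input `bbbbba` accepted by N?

accepted

Start: {q0}
read b: {q1, q5}
read b: {q3, q4, q5}
read b: {q1, q3, q4, q5}
read b: {q1, q3, q4, q5}
read b: {q1, q3, q4, q5}
read a: {q0, q1, q2, q4, q5}
Reachable ∩ accepting = {q2} — nonempty.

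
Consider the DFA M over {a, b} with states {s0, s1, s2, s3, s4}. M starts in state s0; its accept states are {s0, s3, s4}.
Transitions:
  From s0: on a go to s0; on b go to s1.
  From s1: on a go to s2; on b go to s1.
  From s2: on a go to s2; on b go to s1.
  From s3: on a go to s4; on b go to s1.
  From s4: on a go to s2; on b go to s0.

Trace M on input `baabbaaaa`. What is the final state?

s0 --b--> s1
s1 --a--> s2
s2 --a--> s2
s2 --b--> s1
s1 --b--> s1
s1 --a--> s2
s2 --a--> s2
s2 --a--> s2
s2 --a--> s2

s2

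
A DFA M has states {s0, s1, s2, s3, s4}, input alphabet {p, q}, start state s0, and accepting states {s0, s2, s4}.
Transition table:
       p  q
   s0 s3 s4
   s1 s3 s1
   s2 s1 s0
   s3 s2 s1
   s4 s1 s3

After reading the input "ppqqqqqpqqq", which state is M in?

s0 --p--> s3
s3 --p--> s2
s2 --q--> s0
s0 --q--> s4
s4 --q--> s3
s3 --q--> s1
s1 --q--> s1
s1 --p--> s3
s3 --q--> s1
s1 --q--> s1
s1 --q--> s1

s1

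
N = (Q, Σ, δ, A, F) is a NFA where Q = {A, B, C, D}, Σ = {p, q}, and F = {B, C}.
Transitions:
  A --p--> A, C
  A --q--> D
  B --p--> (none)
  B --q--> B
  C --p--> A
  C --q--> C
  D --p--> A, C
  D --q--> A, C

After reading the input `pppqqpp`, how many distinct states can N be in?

Start: {A}
read p: {A, C}
read p: {A, C}
read p: {A, C}
read q: {C, D}
read q: {A, C}
read p: {A, C}
read p: {A, C}
Final reachable set {A, C} has 2 states.

2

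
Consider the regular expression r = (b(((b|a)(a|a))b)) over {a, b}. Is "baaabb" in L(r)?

No split of baaabb into u·v has b matching u and (((b|a)(a|a))b) matching v.

no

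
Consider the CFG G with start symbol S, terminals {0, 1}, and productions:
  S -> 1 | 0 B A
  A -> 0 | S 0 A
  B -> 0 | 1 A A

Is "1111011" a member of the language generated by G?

no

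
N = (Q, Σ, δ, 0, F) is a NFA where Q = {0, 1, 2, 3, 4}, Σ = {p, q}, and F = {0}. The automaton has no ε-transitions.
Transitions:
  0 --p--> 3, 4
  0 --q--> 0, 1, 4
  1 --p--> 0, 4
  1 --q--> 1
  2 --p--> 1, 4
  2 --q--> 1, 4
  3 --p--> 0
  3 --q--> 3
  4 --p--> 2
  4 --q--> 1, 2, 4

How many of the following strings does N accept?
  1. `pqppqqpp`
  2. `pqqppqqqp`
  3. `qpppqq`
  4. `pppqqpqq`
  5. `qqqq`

5

`pqppqqpp`: accepted
`pqqppqqqp`: accepted
`qpppqq`: accepted
`pppqqpqq`: accepted
`qqqq`: accepted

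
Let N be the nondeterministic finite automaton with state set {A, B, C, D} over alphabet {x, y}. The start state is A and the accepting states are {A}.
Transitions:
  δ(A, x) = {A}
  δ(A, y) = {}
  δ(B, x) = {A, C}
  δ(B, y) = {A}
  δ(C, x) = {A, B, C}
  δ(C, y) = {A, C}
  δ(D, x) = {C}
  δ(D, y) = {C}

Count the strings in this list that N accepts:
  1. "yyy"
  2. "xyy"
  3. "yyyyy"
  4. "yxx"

0

"yyy": rejected
"xyy": rejected
"yyyyy": rejected
"yxx": rejected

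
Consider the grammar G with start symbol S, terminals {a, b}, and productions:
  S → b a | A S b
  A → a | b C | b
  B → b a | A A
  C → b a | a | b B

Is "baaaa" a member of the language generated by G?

no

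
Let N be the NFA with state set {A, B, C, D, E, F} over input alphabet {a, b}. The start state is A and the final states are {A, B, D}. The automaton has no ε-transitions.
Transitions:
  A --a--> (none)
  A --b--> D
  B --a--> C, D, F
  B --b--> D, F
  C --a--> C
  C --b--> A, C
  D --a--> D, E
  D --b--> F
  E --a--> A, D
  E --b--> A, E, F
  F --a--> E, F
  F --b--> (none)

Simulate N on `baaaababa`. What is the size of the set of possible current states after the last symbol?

4

Start: {A}
read b: {D}
read a: {D, E}
read a: {A, D, E}
read a: {A, D, E}
read a: {A, D, E}
read b: {A, D, E, F}
read a: {A, D, E, F}
read b: {A, D, E, F}
read a: {A, D, E, F}
Final reachable set {A, D, E, F} has 4 states.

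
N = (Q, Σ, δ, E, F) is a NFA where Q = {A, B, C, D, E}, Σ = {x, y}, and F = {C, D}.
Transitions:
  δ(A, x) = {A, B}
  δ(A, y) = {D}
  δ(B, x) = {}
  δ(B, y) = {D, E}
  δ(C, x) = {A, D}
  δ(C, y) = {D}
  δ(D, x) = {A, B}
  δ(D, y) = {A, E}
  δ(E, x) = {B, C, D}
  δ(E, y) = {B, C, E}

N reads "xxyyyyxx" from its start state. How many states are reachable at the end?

3

Start: {E}
read x: {B, C, D}
read x: {A, B, D}
read y: {A, D, E}
read y: {A, B, C, D, E}
read y: {A, B, C, D, E}
read y: {A, B, C, D, E}
read x: {A, B, C, D}
read x: {A, B, D}
Final reachable set {A, B, D} has 3 states.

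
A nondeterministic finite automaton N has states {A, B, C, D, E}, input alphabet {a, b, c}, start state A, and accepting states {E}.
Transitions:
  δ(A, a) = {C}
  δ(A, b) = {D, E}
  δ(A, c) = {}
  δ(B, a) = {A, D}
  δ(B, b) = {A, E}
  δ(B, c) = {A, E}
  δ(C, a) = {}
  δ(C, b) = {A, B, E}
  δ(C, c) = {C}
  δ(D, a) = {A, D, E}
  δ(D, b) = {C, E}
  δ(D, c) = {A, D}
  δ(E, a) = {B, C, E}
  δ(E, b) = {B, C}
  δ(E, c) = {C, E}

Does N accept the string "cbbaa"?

rejected

Start: {A}
read c: {}
The reachable set is empty and stays empty for the remaining 4 symbols.
Reachable ∩ accepting = {} — empty.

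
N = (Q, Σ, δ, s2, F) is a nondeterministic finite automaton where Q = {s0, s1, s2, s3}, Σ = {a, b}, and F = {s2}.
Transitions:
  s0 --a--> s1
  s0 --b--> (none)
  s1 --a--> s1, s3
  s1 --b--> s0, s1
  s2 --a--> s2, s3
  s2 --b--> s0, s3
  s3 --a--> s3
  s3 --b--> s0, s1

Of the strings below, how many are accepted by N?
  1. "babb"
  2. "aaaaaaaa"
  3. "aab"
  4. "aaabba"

"babb": rejected
"aaaaaaaa": accepted
"aab": rejected
"aaabba": rejected

1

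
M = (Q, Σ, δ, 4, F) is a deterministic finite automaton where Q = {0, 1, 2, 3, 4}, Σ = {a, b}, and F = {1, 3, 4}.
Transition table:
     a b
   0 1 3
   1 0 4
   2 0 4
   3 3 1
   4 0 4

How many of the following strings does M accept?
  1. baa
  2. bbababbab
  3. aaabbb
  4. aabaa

4

baa: accepted
bbababbab: accepted
aaabbb: accepted
aabaa: accepted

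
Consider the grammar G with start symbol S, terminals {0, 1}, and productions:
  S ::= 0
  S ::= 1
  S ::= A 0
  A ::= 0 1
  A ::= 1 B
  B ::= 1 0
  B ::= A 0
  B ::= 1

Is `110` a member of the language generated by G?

S ⇒ A0 ⇒ 1B0 ⇒ 110

yes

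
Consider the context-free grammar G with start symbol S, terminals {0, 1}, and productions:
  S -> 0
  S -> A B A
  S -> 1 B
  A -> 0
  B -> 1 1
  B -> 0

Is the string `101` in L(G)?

no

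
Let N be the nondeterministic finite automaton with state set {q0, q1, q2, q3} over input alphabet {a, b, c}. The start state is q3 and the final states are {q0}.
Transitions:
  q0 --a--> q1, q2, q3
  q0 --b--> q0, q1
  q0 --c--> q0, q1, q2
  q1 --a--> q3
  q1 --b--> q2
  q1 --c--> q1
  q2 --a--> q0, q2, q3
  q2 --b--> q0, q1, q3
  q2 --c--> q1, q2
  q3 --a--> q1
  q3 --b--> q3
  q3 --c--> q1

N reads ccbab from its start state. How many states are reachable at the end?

3

Start: {q3}
read c: {q1}
read c: {q1}
read b: {q2}
read a: {q0, q2, q3}
read b: {q0, q1, q3}
Final reachable set {q0, q1, q3} has 3 states.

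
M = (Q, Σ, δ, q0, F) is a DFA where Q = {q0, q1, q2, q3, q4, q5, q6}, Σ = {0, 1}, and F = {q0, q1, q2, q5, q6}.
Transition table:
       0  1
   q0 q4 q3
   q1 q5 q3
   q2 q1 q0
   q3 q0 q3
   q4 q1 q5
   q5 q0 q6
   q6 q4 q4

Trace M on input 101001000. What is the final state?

q1

q0 --1--> q3
q3 --0--> q0
q0 --1--> q3
q3 --0--> q0
q0 --0--> q4
q4 --1--> q5
q5 --0--> q0
q0 --0--> q4
q4 --0--> q1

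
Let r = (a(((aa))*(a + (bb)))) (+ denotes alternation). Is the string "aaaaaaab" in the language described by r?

no

No split of aaaaaaab into u·v has a matching u and (((aa))*(a+(bb))) matching v.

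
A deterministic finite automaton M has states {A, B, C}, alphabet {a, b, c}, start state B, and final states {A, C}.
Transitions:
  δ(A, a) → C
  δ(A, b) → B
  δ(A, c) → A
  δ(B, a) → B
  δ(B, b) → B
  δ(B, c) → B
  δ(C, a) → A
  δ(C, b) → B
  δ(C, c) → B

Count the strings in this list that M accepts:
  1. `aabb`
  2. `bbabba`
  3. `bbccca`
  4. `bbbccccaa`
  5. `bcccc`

0

`aabb`: rejected
`bbabba`: rejected
`bbccca`: rejected
`bbbccccaa`: rejected
`bcccc`: rejected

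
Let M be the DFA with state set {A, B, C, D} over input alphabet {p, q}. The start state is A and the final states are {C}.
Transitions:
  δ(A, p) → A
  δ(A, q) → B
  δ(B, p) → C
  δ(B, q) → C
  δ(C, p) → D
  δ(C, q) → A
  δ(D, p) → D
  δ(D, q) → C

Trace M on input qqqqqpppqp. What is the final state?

D

A --q--> B
B --q--> C
C --q--> A
A --q--> B
B --q--> C
C --p--> D
D --p--> D
D --p--> D
D --q--> C
C --p--> D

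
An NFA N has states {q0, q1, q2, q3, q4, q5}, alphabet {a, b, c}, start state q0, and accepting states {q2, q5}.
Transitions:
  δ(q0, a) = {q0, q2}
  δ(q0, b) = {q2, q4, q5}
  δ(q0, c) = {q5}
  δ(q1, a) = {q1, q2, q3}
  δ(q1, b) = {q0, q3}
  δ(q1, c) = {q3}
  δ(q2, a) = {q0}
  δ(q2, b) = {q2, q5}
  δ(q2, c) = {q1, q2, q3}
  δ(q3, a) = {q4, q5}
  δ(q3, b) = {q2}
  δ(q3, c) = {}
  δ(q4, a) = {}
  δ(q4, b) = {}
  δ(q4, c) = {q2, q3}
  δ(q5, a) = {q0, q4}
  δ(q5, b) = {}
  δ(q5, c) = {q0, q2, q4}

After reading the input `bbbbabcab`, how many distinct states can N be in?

Start: {q0}
read b: {q2, q4, q5}
read b: {q2, q5}
read b: {q2, q5}
read b: {q2, q5}
read a: {q0, q4}
read b: {q2, q4, q5}
read c: {q0, q1, q2, q3, q4}
read a: {q0, q1, q2, q3, q4, q5}
read b: {q0, q2, q3, q4, q5}
Final reachable set {q0, q2, q3, q4, q5} has 5 states.

5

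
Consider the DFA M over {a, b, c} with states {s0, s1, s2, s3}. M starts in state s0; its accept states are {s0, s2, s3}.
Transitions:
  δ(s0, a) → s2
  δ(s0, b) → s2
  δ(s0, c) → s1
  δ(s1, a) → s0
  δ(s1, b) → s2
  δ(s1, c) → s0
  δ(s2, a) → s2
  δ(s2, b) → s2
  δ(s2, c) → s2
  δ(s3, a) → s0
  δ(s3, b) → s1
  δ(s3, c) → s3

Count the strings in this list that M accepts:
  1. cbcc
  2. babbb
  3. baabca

cbcc: accepted
babbb: accepted
baabca: accepted

3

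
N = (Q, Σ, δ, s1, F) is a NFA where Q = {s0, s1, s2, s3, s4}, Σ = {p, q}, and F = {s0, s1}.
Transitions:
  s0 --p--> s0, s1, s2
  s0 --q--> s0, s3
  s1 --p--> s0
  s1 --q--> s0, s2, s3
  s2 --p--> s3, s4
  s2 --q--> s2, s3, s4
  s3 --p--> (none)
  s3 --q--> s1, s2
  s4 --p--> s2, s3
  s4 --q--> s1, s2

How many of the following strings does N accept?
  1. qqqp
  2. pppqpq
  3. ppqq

qqqp: accepted
pppqpq: accepted
ppqq: accepted

3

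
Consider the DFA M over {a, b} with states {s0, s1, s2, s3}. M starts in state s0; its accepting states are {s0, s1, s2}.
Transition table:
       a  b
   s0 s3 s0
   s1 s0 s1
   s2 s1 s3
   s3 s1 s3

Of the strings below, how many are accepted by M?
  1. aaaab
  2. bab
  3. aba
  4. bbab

aaaab: rejected
bab: rejected
aba: accepted
bbab: rejected

1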